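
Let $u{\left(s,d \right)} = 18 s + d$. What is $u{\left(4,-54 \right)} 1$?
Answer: $18$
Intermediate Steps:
$u{\left(s,d \right)} = d + 18 s$
$u{\left(4,-54 \right)} 1 = \left(-54 + 18 \cdot 4\right) 1 = \left(-54 + 72\right) 1 = 18 \cdot 1 = 18$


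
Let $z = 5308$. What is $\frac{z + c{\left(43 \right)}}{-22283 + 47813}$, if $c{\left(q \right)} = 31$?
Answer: $\frac{5339}{25530} \approx 0.20913$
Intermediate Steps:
$\frac{z + c{\left(43 \right)}}{-22283 + 47813} = \frac{5308 + 31}{-22283 + 47813} = \frac{5339}{25530}$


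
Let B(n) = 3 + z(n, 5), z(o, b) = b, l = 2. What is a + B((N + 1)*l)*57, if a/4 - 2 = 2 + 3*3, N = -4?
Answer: 508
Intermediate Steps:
a = 52 (a = 8 + 4*(2 + 3*3) = 8 + 4*(2 + 9) = 8 + 4*11 = 8 + 44 = 52)
B(n) = 8 (B(n) = 3 + 5 = 8)
a + B((N + 1)*l)*57 = 52 + 8*57 = 52 + 456 = 508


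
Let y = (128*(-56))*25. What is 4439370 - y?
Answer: 4618570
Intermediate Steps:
y = -179200 (y = -7168*25 = -179200)
4439370 - y = 4439370 - 1*(-179200) = 4439370 + 179200 = 4618570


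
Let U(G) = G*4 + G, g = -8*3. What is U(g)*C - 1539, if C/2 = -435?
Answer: 102861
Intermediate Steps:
C = -870 (C = 2*(-435) = -870)
g = -24
U(G) = 5*G (U(G) = 4*G + G = 5*G)
U(g)*C - 1539 = (5*(-24))*(-870) - 1539 = -120*(-870) - 1539 = 104400 - 1539 = 102861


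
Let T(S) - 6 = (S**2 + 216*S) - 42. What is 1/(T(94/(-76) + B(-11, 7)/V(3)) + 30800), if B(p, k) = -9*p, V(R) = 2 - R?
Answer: 1444/27667425 ≈ 5.2191e-5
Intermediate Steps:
T(S) = -36 + S**2 + 216*S (T(S) = 6 + ((S**2 + 216*S) - 42) = 6 + (-42 + S**2 + 216*S) = -36 + S**2 + 216*S)
1/(T(94/(-76) + B(-11, 7)/V(3)) + 30800) = 1/((-36 + (94/(-76) + (-9*(-11))/(2 - 1*3))**2 + 216*(94/(-76) + (-9*(-11))/(2 - 1*3))) + 30800) = 1/((-36 + (94*(-1/76) + 99/(2 - 3))**2 + 216*(94*(-1/76) + 99/(2 - 3))) + 30800) = 1/((-36 + (-47/38 + 99/(-1))**2 + 216*(-47/38 + 99/(-1))) + 30800) = 1/((-36 + (-47/38 + 99*(-1))**2 + 216*(-47/38 + 99*(-1))) + 30800) = 1/((-36 + (-47/38 - 99)**2 + 216*(-47/38 - 99)) + 30800) = 1/((-36 + (-3809/38)**2 + 216*(-3809/38)) + 30800) = 1/((-36 + 14508481/1444 - 411372/19) + 30800) = 1/(-16807775/1444 + 30800) = 1/(27667425/1444) = 1444/27667425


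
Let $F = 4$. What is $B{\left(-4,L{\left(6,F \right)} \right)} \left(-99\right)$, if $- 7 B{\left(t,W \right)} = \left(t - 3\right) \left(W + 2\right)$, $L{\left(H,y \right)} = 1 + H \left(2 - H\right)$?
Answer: $2079$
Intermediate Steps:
$B{\left(t,W \right)} = - \frac{\left(-3 + t\right) \left(2 + W\right)}{7}$ ($B{\left(t,W \right)} = - \frac{\left(t - 3\right) \left(W + 2\right)}{7} = - \frac{\left(-3 + t\right) \left(2 + W\right)}{7}$)
$B{\left(-4,L{\left(6,F \right)} \right)} \left(-99\right) = \left(\frac{6}{7} - - \frac{8}{7} + \frac{3 \left(1 - 6^{2} + 2 \cdot 6\right)}{7} - \frac{1}{7} \left(1 - 6^{2} + 2 \cdot 6\right) \left(-4\right)\right) \left(-99\right) = \left(\frac{6}{7} + \frac{8}{7} + \frac{3 \left(1 - 36 + 12\right)}{7} - \frac{1}{7} \left(1 - 36 + 12\right) \left(-4\right)\right) \left(-99\right) = \left(\frac{6}{7} + \frac{8}{7} + \frac{3}{7} \left(-23\right) - \left(- \frac{23}{7}\right) \left(-4\right)\right) \left(-99\right) = \left(\frac{6}{7} + \frac{8}{7} - \frac{69}{7} - \frac{92}{7}\right) \left(-99\right) = \left(-21\right) \left(-99\right) = 2079$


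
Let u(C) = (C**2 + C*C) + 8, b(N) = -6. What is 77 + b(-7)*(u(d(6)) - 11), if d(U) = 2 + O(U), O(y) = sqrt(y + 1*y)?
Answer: -97 - 96*sqrt(3) ≈ -263.28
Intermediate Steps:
O(y) = sqrt(2)*sqrt(y) (O(y) = sqrt(y + y) = sqrt(2*y) = sqrt(2)*sqrt(y))
d(U) = 2 + sqrt(2)*sqrt(U)
u(C) = 8 + 2*C**2 (u(C) = (C**2 + C**2) + 8 = 2*C**2 + 8 = 8 + 2*C**2)
77 + b(-7)*(u(d(6)) - 11) = 77 - 6*((8 + 2*(2 + sqrt(2)*sqrt(6))**2) - 11) = 77 - 6*((8 + 2*(2 + 2*sqrt(3))**2) - 11) = 77 - 6*(-3 + 2*(2 + 2*sqrt(3))**2) = 77 + (18 - 12*(2 + 2*sqrt(3))**2) = 95 - 12*(2 + 2*sqrt(3))**2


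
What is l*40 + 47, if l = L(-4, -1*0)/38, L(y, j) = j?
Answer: 47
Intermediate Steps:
l = 0 (l = -1*0/38 = 0*(1/38) = 0)
l*40 + 47 = 0*40 + 47 = 0 + 47 = 47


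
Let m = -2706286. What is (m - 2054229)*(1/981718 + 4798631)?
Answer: -22426321672311290385/981718 ≈ -2.2844e+13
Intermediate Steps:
(m - 2054229)*(1/981718 + 4798631) = (-2706286 - 2054229)*(1/981718 + 4798631) = -4760515*(1/981718 + 4798631) = -4760515*4710902428059/981718 = -22426321672311290385/981718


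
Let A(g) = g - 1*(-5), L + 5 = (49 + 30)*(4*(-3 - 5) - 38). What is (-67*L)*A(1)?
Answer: 2225070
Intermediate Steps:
L = -5535 (L = -5 + (49 + 30)*(4*(-3 - 5) - 38) = -5 + 79*(4*(-8) - 38) = -5 + 79*(-32 - 38) = -5 + 79*(-70) = -5 - 5530 = -5535)
A(g) = 5 + g (A(g) = g + 5 = 5 + g)
(-67*L)*A(1) = (-67*(-5535))*(5 + 1) = 370845*6 = 2225070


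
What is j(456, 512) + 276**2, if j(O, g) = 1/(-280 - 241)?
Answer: 39687695/521 ≈ 76176.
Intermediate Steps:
j(O, g) = -1/521 (j(O, g) = 1/(-521) = -1/521)
j(456, 512) + 276**2 = -1/521 + 276**2 = -1/521 + 76176 = 39687695/521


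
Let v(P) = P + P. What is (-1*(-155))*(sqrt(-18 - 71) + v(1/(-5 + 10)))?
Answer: 62 + 155*I*sqrt(89) ≈ 62.0 + 1462.3*I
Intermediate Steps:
v(P) = 2*P
(-1*(-155))*(sqrt(-18 - 71) + v(1/(-5 + 10))) = (-1*(-155))*(sqrt(-18 - 71) + 2/(-5 + 10)) = 155*(sqrt(-89) + 2/5) = 155*(I*sqrt(89) + 2*(1/5)) = 155*(I*sqrt(89) + 2/5) = 155*(2/5 + I*sqrt(89)) = 62 + 155*I*sqrt(89)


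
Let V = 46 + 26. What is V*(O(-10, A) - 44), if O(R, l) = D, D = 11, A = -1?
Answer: -2376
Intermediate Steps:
V = 72
O(R, l) = 11
V*(O(-10, A) - 44) = 72*(11 - 44) = 72*(-33) = -2376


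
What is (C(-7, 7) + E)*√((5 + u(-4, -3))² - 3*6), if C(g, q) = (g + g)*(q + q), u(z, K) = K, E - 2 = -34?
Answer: -228*I*√14 ≈ -853.1*I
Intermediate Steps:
E = -32 (E = 2 - 34 = -32)
C(g, q) = 4*g*q (C(g, q) = (2*g)*(2*q) = 4*g*q)
(C(-7, 7) + E)*√((5 + u(-4, -3))² - 3*6) = (4*(-7)*7 - 32)*√((5 - 3)² - 3*6) = (-196 - 32)*√(2² - 18) = -228*√(4 - 18) = -228*I*√14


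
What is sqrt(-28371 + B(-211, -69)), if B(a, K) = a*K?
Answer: 2*I*sqrt(3453) ≈ 117.52*I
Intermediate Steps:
B(a, K) = K*a
sqrt(-28371 + B(-211, -69)) = sqrt(-28371 - 69*(-211)) = sqrt(-28371 + 14559) = sqrt(-13812) = 2*I*sqrt(3453)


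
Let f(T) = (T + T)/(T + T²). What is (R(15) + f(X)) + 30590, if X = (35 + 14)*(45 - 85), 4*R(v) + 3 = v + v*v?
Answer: 240167515/7836 ≈ 30649.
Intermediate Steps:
R(v) = -¾ + v/4 + v²/4 (R(v) = -¾ + (v + v*v)/4 = -¾ + (v + v²)/4 = -¾ + (v/4 + v²/4) = -¾ + v/4 + v²/4)
X = -1960 (X = 49*(-40) = -1960)
f(T) = 2*T/(T + T²) (f(T) = (2*T)/(T + T²) = 2*T/(T + T²))
(R(15) + f(X)) + 30590 = ((-¾ + (¼)*15 + (¼)*15²) + 2/(1 - 1960)) + 30590 = ((-¾ + 15/4 + (¼)*225) + 2/(-1959)) + 30590 = ((-¾ + 15/4 + 225/4) + 2*(-1/1959)) + 30590 = (237/4 - 2/1959) + 30590 = 464275/7836 + 30590 = 240167515/7836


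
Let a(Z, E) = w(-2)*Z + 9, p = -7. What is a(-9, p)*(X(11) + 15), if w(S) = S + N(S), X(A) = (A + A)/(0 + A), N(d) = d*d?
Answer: -153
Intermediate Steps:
N(d) = d²
X(A) = 2 (X(A) = (2*A)/A = 2)
w(S) = S + S²
a(Z, E) = 9 + 2*Z (a(Z, E) = (-2*(1 - 2))*Z + 9 = (-2*(-1))*Z + 9 = 2*Z + 9 = 9 + 2*Z)
a(-9, p)*(X(11) + 15) = (9 + 2*(-9))*(2 + 15) = (9 - 18)*17 = -9*17 = -153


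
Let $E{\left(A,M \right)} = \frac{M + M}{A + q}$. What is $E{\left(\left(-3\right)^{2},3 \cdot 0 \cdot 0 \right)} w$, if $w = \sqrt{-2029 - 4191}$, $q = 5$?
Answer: $0$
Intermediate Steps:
$w = 2 i \sqrt{1555}$ ($w = \sqrt{-6220} = 2 i \sqrt{1555} \approx 78.867 i$)
$E{\left(A,M \right)} = \frac{2 M}{5 + A}$ ($E{\left(A,M \right)} = \frac{M + M}{A + 5} = \frac{2 M}{5 + A}$)
$E{\left(\left(-3\right)^{2},3 \cdot 0 \cdot 0 \right)} w = \frac{2 \cdot 3 \cdot 0 \cdot 0}{5 + \left(-3\right)^{2}} \cdot 2 i \sqrt{1555} = \frac{2 \cdot 0 \cdot 0}{5 + 9} \cdot 2 i \sqrt{1555} = 2 \cdot 0 \cdot \frac{1}{14} \cdot 2 i \sqrt{1555} = 0 \cdot 2 i \sqrt{1555} = 0$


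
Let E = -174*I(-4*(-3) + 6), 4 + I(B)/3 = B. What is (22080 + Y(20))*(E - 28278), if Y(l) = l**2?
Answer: -799973280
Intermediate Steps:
I(B) = -12 + 3*B
E = -7308 (E = -174*(-12 + 3*(-4*(-3) + 6)) = -174*(-12 + 3*(12 + 6)) = -174*(-12 + 3*18) = -174*(-12 + 54) = -174*42 = -7308)
(22080 + Y(20))*(E - 28278) = (22080 + 20**2)*(-7308 - 28278) = (22080 + 400)*(-35586) = 22480*(-35586) = -799973280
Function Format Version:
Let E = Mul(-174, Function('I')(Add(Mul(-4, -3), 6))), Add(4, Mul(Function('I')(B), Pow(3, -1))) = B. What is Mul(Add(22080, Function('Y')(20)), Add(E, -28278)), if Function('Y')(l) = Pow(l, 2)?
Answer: -799973280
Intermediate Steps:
Function('I')(B) = Add(-12, Mul(3, B))
E = -7308 (E = Mul(-174, Add(-12, Mul(3, Add(Mul(-4, -3), 6)))) = Mul(-174, Add(-12, Mul(3, Add(12, 6)))) = Mul(-174, Add(-12, Mul(3, 18))) = Mul(-174, Add(-12, 54)) = Mul(-174, 42) = -7308)
Mul(Add(22080, Function('Y')(20)), Add(E, -28278)) = Mul(Add(22080, Pow(20, 2)), Add(-7308, -28278)) = Mul(Add(22080, 400), -35586) = Mul(22480, -35586) = -799973280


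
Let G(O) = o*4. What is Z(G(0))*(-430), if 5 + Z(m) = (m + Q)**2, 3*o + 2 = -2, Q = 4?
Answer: 12470/9 ≈ 1385.6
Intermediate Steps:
o = -4/3 (o = -2/3 + (1/3)*(-2) = -2/3 - 2/3 = -4/3 ≈ -1.3333)
G(O) = -16/3 (G(O) = -4/3*4 = -16/3)
Z(m) = -5 + (4 + m)**2 (Z(m) = -5 + (m + 4)**2 = -5 + (4 + m)**2)
Z(G(0))*(-430) = (-5 + (4 - 16/3)**2)*(-430) = (-5 + (-4/3)**2)*(-430) = (-5 + 16/9)*(-430) = -29/9*(-430) = 12470/9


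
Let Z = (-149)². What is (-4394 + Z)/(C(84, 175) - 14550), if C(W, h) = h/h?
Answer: -17807/14549 ≈ -1.2239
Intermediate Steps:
Z = 22201
C(W, h) = 1
(-4394 + Z)/(C(84, 175) - 14550) = (-4394 + 22201)/(1 - 14550) = 17807/(-14549) = 17807*(-1/14549) = -17807/14549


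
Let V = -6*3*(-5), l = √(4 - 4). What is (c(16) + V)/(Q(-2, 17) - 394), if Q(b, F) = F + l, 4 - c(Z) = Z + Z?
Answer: -62/377 ≈ -0.16446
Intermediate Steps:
l = 0 (l = √0 = 0)
c(Z) = 4 - 2*Z (c(Z) = 4 - (Z + Z) = 4 - 2*Z)
Q(b, F) = F (Q(b, F) = F + 0 = F)
V = 90 (V = -18*(-5) = 90)
(c(16) + V)/(Q(-2, 17) - 394) = ((4 - 2*16) + 90)/(17 - 394) = ((4 - 32) + 90)/(-377) = (-28 + 90)*(-1/377) = 62*(-1/377) = -62/377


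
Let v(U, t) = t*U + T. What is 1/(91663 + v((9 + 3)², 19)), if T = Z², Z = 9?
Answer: 1/94480 ≈ 1.0584e-5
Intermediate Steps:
T = 81 (T = 9² = 81)
v(U, t) = 81 + U*t (v(U, t) = t*U + 81 = U*t + 81 = 81 + U*t)
1/(91663 + v((9 + 3)², 19)) = 1/(91663 + (81 + (9 + 3)²*19)) = 1/(91663 + (81 + 12²*19)) = 1/(91663 + (81 + 144*19)) = 1/(91663 + (81 + 2736)) = 1/(91663 + 2817) = 1/94480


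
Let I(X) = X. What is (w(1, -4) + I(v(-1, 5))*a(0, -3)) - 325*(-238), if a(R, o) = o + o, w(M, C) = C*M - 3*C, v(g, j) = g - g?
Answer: 77358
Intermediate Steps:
v(g, j) = 0
w(M, C) = -3*C + C*M
a(R, o) = 2*o
(w(1, -4) + I(v(-1, 5))*a(0, -3)) - 325*(-238) = (-4*(-3 + 1) + 0*(2*(-3))) - 325*(-238) = (-4*(-2) + 0*(-6)) + 77350 = (8 + 0) + 77350 = 8 + 77350 = 77358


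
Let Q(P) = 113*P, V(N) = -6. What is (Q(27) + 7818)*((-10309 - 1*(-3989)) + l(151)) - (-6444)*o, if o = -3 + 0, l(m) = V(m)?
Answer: -68776626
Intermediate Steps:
l(m) = -6
o = -3
(Q(27) + 7818)*((-10309 - 1*(-3989)) + l(151)) - (-6444)*o = (113*27 + 7818)*((-10309 - 1*(-3989)) - 6) - (-6444)*(-3) = (3051 + 7818)*((-10309 + 3989) - 6) - 1*19332 = 10869*(-6320 - 6) - 19332 = 10869*(-6326) - 19332 = -68757294 - 19332 = -68776626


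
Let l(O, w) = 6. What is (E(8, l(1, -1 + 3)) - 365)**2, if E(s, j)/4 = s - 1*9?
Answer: 136161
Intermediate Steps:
E(s, j) = -36 + 4*s (E(s, j) = 4*(s - 1*9) = 4*(s - 9) = 4*(-9 + s) = -36 + 4*s)
(E(8, l(1, -1 + 3)) - 365)**2 = ((-36 + 4*8) - 365)**2 = ((-36 + 32) - 365)**2 = (-4 - 365)**2 = (-369)**2 = 136161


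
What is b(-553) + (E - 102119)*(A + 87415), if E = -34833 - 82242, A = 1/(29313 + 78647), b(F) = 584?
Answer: -1034302301255077/53980 ≈ -1.9161e+10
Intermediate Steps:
A = 1/107960 ≈ 9.2627e-6
E = -117075
b(-553) + (E - 102119)*(A + 87415) = 584 + (-117075 - 102119)*(1/107960 + 87415) = 584 - 219194*9437323401/107960 = 584 - 1034302332779397/53980 = -1034302301255077/53980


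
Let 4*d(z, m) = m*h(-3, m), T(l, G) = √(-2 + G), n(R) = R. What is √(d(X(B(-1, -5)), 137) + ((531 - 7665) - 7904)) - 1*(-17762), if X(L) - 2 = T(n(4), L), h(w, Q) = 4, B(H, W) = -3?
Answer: 17762 + I*√14901 ≈ 17762.0 + 122.07*I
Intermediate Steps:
X(L) = 2 + √(-2 + L)
d(z, m) = m (d(z, m) = (m*4)/4 = (4*m)/4 = m)
√(d(X(B(-1, -5)), 137) + ((531 - 7665) - 7904)) - 1*(-17762) = √(137 + ((531 - 7665) - 7904)) - 1*(-17762) = √(137 + (-7134 - 7904)) + 17762 = √(137 - 15038) + 17762 = √(-14901) + 17762 = I*√14901 + 17762 = 17762 + I*√14901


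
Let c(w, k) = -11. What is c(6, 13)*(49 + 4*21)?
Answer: -1463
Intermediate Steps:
c(6, 13)*(49 + 4*21) = -11*(49 + 4*21) = -11*(49 + 84) = -11*133 = -1463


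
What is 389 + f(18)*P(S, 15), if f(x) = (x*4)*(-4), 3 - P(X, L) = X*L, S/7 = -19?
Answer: -575035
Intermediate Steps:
S = -133 (S = 7*(-19) = -133)
P(X, L) = 3 - L*X (P(X, L) = 3 - X*L = 3 - L*X)
f(x) = -16*x (f(x) = (4*x)*(-4) = -16*x)
389 + f(18)*P(S, 15) = 389 + (-16*18)*(3 - 1*15*(-133)) = 389 - 288*(3 + 1995) = 389 - 288*1998 = 389 - 575424 = -575035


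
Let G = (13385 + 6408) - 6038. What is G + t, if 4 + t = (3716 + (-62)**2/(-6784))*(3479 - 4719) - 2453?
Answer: -974317949/212 ≈ -4.5958e+6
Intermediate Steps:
t = -977234009/212 (t = -4 + ((3716 + (-62)**2/(-6784))*(3479 - 4719) - 2453) = -4 + ((3716 + 3844*(-1/6784))*(-1240) - 2453) = -4 + ((3716 - 961/1696)*(-1240) - 2453) = -4 + ((6301375/1696)*(-1240) - 2453) = -4 + (-976713125/212 - 2453) = -4 - 977233161/212 = -977234009/212 ≈ -4.6096e+6)
G = 13755 (G = 19793 - 6038 = 13755)
G + t = 13755 - 977234009/212 = -974317949/212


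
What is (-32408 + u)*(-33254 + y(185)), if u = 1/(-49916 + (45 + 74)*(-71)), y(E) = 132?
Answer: 62650028529362/58365 ≈ 1.0734e+9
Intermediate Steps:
u = -1/58365 (u = 1/(-49916 + 119*(-71)) = 1/(-49916 - 8449) = 1/(-58365) = -1/58365 ≈ -1.7134e-5)
(-32408 + u)*(-33254 + y(185)) = (-32408 - 1/58365)*(-33254 + 132) = -1891492921/58365*(-33122) = 62650028529362/58365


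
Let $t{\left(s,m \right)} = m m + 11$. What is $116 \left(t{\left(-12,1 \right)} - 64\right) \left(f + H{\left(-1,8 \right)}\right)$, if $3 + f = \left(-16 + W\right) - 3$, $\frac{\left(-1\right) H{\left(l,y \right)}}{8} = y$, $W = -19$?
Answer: $633360$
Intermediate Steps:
$t{\left(s,m \right)} = 11 + m^{2}$ ($t{\left(s,m \right)} = m^{2} + 11 = 11 + m^{2}$)
$H{\left(l,y \right)} = - 8 y$
$f = -41$ ($f = -3 - 38 = -41$)
$116 \left(t{\left(-12,1 \right)} - 64\right) \left(f + H{\left(-1,8 \right)}\right) = 116 \left(\left(11 + 1^{2}\right) - 64\right) \left(-41 - 64\right) = 116 \left(\left(11 + 1\right) - 64\right) \left(-41 - 64\right) = 116 \left(12 - 64\right) \left(-105\right) = 116 \left(\left(-52\right) \left(-105\right)\right) = 116 \cdot 5460 = 633360$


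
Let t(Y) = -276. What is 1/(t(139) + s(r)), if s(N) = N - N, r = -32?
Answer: -1/276 ≈ -0.0036232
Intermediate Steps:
s(N) = 0
1/(t(139) + s(r)) = 1/(-276 + 0) = 1/(-276) = -1/276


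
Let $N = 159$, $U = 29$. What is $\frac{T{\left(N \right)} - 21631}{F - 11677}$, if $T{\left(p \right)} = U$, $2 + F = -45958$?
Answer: $\frac{21602}{57637} \approx 0.37479$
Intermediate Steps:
$F = -45960$ ($F = -2 - 45958 = -45960$)
$T{\left(p \right)} = 29$
$\frac{T{\left(N \right)} - 21631}{F - 11677} = \frac{29 - 21631}{-45960 - 11677} = - \frac{21602}{-57637} = \left(-21602\right) \left(- \frac{1}{57637}\right) = \frac{21602}{57637}$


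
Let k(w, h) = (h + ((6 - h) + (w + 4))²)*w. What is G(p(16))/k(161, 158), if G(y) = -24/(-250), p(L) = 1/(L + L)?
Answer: 4/2193625 ≈ 1.8235e-6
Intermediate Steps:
p(L) = 1/(2*L)
G(y) = 12/125 (G(y) = -24*(-1/250) = 12/125)
k(w, h) = w*(h + (10 + w - h)²) (k(w, h) = (h + ((6 - h) + (4 + w))²)*w = (h + (10 + w - h)²)*w = w*(h + (10 + w - h)²))
G(p(16))/k(161, 158) = 12/(125*((161*(158 + (10 + 161 - 1*158)²)))) = 12/(125*((161*(158 + (10 + 161 - 158)²)))) = 12/(125*((161*(158 + 13²)))) = 12/(125*((161*(158 + 169)))) = 12/(125*((161*327))) = (12/125)/52647 = (12/125)*(1/52647) = 4/2193625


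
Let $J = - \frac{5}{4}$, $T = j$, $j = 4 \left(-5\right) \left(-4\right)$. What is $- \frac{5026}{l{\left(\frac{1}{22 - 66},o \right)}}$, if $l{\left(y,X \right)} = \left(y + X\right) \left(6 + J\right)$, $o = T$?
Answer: $- \frac{884576}{66861} \approx -13.23$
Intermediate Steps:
$j = 80$ ($j = \left(-20\right) \left(-4\right) = 80$)
$T = 80$
$o = 80$
$J = - \frac{5}{4}$ ($J = \left(-5\right) \frac{1}{4} = - \frac{5}{4} \approx -1.25$)
$l{\left(y,X \right)} = \frac{19 X}{4} + \frac{19 y}{4}$ ($l{\left(y,X \right)} = \left(y + X\right) \left(6 - \frac{5}{4}\right) = \left(X + y\right) \frac{19}{4} = \frac{19 X}{4} + \frac{19 y}{4}$)
$- \frac{5026}{l{\left(\frac{1}{22 - 66},o \right)}} = - \frac{5026}{\frac{19}{4} \cdot 80 + \frac{19}{4 \left(22 - 66\right)}} = - \frac{5026}{380 + \frac{19}{4 \left(-44\right)}} = - \frac{5026}{380 + \frac{19}{4} \left(- \frac{1}{44}\right)} = - \frac{5026}{380 - \frac{19}{176}} = - \frac{5026}{\frac{66861}{176}} = \left(-5026\right) \frac{176}{66861} = - \frac{884576}{66861}$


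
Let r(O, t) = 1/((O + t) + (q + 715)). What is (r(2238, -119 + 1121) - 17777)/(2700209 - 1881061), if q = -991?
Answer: -52691027/2427954672 ≈ -0.021702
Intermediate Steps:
r(O, t) = 1/(-276 + O + t) (r(O, t) = 1/((O + t) + (-991 + 715)) = 1/((O + t) - 276) = 1/(-276 + O + t))
(r(2238, -119 + 1121) - 17777)/(2700209 - 1881061) = (1/(-276 + 2238 + (-119 + 1121)) - 17777)/(2700209 - 1881061) = (1/(-276 + 2238 + 1002) - 17777)/819148 = (1/2964 - 17777)*(1/819148) = -52691027/2964*1/819148 = -52691027/2427954672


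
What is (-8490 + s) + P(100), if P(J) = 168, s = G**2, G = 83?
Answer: -1433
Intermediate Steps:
s = 6889 (s = 83**2 = 6889)
(-8490 + s) + P(100) = (-8490 + 6889) + 168 = -1601 + 168 = -1433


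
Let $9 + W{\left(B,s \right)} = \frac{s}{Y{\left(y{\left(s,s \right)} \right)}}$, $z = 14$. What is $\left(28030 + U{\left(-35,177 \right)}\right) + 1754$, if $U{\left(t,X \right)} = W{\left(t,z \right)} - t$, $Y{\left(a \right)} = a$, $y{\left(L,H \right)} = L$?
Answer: $29811$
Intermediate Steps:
$W{\left(B,s \right)} = -8$ ($W{\left(B,s \right)} = -9 + \frac{s}{s} = -9 + 1 = -8$)
$U{\left(t,X \right)} = -8 - t$
$\left(28030 + U{\left(-35,177 \right)}\right) + 1754 = \left(28030 - -27\right) + 1754 = \left(28030 + \left(-8 + 35\right)\right) + 1754 = \left(28030 + 27\right) + 1754 = 28057 + 1754 = 29811$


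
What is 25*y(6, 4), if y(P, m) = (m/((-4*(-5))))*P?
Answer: 30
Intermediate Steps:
y(P, m) = P*m/20 (y(P, m) = (m/20)*P = P*m/20)
25*y(6, 4) = 25*((1/20)*6*4) = 25*(6/5) = 30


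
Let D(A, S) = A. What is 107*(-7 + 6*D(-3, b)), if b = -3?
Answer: -2675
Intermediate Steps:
107*(-7 + 6*D(-3, b)) = 107*(-7 + 6*(-3)) = 107*(-7 - 18) = 107*(-25) = -2675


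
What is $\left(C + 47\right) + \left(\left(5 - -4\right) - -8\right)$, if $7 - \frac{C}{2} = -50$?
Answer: $178$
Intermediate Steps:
$C = 114$ ($C = 14 - -100 = 14 + 100 = 114$)
$\left(C + 47\right) + \left(\left(5 - -4\right) - -8\right) = \left(114 + 47\right) + \left(\left(5 - -4\right) - -8\right) = 161 + \left(\left(5 + 4\right) + 8\right) = 161 + \left(9 + 8\right) = 161 + 17 = 178$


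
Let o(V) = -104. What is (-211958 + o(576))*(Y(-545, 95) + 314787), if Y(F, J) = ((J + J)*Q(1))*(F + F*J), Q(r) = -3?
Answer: -6390952149594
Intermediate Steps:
Y(F, J) = -6*J*(F + F*J) (Y(F, J) = ((J + J)*(-3))*(F + F*J) = ((2*J)*(-3))*(F + F*J) = (-6*J)*(F + F*J) = -6*J*(F + F*J))
(-211958 + o(576))*(Y(-545, 95) + 314787) = (-211958 - 104)*(-6*(-545)*95*(1 + 95) + 314787) = -212062*(-6*(-545)*95*96 + 314787) = -212062*(29822400 + 314787) = -212062*30137187 = -6390952149594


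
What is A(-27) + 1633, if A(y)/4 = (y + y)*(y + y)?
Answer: 13297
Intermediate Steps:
A(y) = 16*y² (A(y) = 4*((y + y)*(y + y)) = 4*((2*y)*(2*y)) = 4*(4*y²) = 16*y²)
A(-27) + 1633 = 16*(-27)² + 1633 = 16*729 + 1633 = 11664 + 1633 = 13297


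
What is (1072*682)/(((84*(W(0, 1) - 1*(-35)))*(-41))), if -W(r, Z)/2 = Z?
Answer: -16616/2583 ≈ -6.4328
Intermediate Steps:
W(r, Z) = -2*Z
(1072*682)/(((84*(W(0, 1) - 1*(-35)))*(-41))) = (1072*682)/(((84*(-2*1 - 1*(-35)))*(-41))) = 731104/(((84*(-2 + 35))*(-41))) = 731104/(((84*33)*(-41))) = 731104/((2772*(-41))) = 731104/(-113652) = 731104*(-1/113652) = -16616/2583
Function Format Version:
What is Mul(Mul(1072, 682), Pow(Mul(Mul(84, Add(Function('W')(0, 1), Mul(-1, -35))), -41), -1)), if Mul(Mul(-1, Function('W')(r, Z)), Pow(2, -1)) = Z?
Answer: Rational(-16616, 2583) ≈ -6.4328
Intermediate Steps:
Function('W')(r, Z) = Mul(-2, Z)
Mul(Mul(1072, 682), Pow(Mul(Mul(84, Add(Function('W')(0, 1), Mul(-1, -35))), -41), -1)) = Mul(Mul(1072, 682), Pow(Mul(Mul(84, Add(Mul(-2, 1), Mul(-1, -35))), -41), -1)) = Mul(731104, Pow(Mul(Mul(84, Add(-2, 35)), -41), -1)) = Mul(731104, Pow(Mul(Mul(84, 33), -41), -1)) = Mul(731104, Pow(Mul(2772, -41), -1)) = Mul(731104, Pow(-113652, -1)) = Mul(731104, Rational(-1, 113652)) = Rational(-16616, 2583)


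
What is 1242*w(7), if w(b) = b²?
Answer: 60858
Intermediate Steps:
1242*w(7) = 1242*7² = 1242*49 = 60858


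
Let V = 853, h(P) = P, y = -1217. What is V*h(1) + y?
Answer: -364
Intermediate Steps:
V*h(1) + y = 853*1 - 1217 = 853 - 1217 = -364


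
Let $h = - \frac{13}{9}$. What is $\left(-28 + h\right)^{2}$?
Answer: $\frac{70225}{81} \approx 866.98$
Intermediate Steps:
$h = - \frac{13}{9}$ ($h = \left(-13\right) \frac{1}{9} = - \frac{13}{9} \approx -1.4444$)
$\left(-28 + h\right)^{2} = \left(-28 - \frac{13}{9}\right)^{2} = \left(- \frac{265}{9}\right)^{2} = \frac{70225}{81}$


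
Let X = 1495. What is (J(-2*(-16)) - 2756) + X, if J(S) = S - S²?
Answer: -2253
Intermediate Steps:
(J(-2*(-16)) - 2756) + X = ((-2*(-16))*(1 - (-2)*(-16)) - 2756) + 1495 = (32*(1 - 1*32) - 2756) + 1495 = (32*(1 - 32) - 2756) + 1495 = (32*(-31) - 2756) + 1495 = (-992 - 2756) + 1495 = -3748 + 1495 = -2253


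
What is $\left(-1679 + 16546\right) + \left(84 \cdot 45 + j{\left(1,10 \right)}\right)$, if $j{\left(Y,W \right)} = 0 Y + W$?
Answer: $18657$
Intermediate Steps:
$j{\left(Y,W \right)} = W$ ($j{\left(Y,W \right)} = 0 + W = W$)
$\left(-1679 + 16546\right) + \left(84 \cdot 45 + j{\left(1,10 \right)}\right) = \left(-1679 + 16546\right) + \left(84 \cdot 45 + 10\right) = 14867 + \left(3780 + 10\right) = 14867 + 3790 = 18657$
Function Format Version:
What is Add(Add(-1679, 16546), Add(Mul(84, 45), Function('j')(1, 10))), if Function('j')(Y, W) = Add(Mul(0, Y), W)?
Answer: 18657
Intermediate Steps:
Function('j')(Y, W) = W (Function('j')(Y, W) = Add(0, W) = W)
Add(Add(-1679, 16546), Add(Mul(84, 45), Function('j')(1, 10))) = Add(Add(-1679, 16546), Add(Mul(84, 45), 10)) = Add(14867, Add(3780, 10)) = Add(14867, 3790) = 18657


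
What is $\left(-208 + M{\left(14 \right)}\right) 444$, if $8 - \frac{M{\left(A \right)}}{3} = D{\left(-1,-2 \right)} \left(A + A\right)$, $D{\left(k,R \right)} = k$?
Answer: $-44400$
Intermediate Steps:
$M{\left(A \right)} = 24 + 6 A$ ($M{\left(A \right)} = 24 - 3 \left(- (A + A)\right) = 24 - 3 \left(- 2 A\right) = 24 + 6 A$)
$\left(-208 + M{\left(14 \right)}\right) 444 = \left(-208 + \left(24 + 6 \cdot 14\right)\right) 444 = \left(-208 + \left(24 + 84\right)\right) 444 = \left(-208 + 108\right) 444 = \left(-100\right) 444 = -44400$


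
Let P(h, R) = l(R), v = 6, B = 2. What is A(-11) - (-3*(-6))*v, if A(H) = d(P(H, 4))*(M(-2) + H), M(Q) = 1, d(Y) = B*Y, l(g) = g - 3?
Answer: -128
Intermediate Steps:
l(g) = -3 + g
P(h, R) = -3 + R
d(Y) = 2*Y
A(H) = 2 + 2*H (A(H) = (2*(-3 + 4))*(1 + H) = (2*1)*(1 + H) = 2*(1 + H) = 2 + 2*H)
A(-11) - (-3*(-6))*v = (2 + 2*(-11)) - (-3*(-6))*6 = (2 - 22) - 18*6 = -20 - 1*108 = -20 - 108 = -128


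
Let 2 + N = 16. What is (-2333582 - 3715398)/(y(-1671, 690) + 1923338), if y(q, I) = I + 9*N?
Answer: -3024490/962077 ≈ -3.1437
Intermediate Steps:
N = 14 (N = -2 + 16 = 14)
y(q, I) = 126 + I (y(q, I) = I + 9*14 = I + 126 = 126 + I)
(-2333582 - 3715398)/(y(-1671, 690) + 1923338) = (-2333582 - 3715398)/((126 + 690) + 1923338) = -6048980/(816 + 1923338) = -6048980/1924154 = -6048980*1/1924154 = -3024490/962077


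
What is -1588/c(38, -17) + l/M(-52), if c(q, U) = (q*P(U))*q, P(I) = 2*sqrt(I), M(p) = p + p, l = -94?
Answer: 47/52 + 397*I*sqrt(17)/12274 ≈ 0.90385 + 0.13336*I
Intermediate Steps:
M(p) = 2*p
c(q, U) = 2*sqrt(U)*q**2 (c(q, U) = (q*(2*sqrt(U)))*q = (2*q*sqrt(U))*q = 2*sqrt(U)*q**2)
-1588/c(38, -17) + l/M(-52) = -1588*(-I*sqrt(17)/49096) - 94/(2*(-52)) = -1588*(-I*sqrt(17)/49096) - 94/(-104) = -1588*(-I*sqrt(17)/49096) - 94*(-1/104) = -(-397)*I*sqrt(17)/12274 + 47/52 = 397*I*sqrt(17)/12274 + 47/52 = 47/52 + 397*I*sqrt(17)/12274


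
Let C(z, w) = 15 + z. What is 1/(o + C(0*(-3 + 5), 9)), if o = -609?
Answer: -1/594 ≈ -0.0016835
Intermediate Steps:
1/(o + C(0*(-3 + 5), 9)) = 1/(-609 + (15 + 0*(-3 + 5))) = 1/(-609 + (15 + 0*2)) = 1/(-609 + (15 + 0)) = 1/(-609 + 15) = 1/(-594) = -1/594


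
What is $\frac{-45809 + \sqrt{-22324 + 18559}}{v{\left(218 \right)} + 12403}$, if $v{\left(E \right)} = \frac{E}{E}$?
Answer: $- \frac{45809}{12404} + \frac{i \sqrt{3765}}{12404} \approx -3.6931 + 0.0049468 i$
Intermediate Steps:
$v{\left(E \right)} = 1$
$\frac{-45809 + \sqrt{-22324 + 18559}}{v{\left(218 \right)} + 12403} = \frac{-45809 + \sqrt{-22324 + 18559}}{1 + 12403} = \frac{-45809 + \sqrt{-3765}}{12404} = \left(-45809 + i \sqrt{3765}\right) \frac{1}{12404} = - \frac{45809}{12404} + \frac{i \sqrt{3765}}{12404}$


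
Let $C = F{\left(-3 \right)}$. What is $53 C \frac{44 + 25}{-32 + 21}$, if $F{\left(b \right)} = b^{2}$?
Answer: $- \frac{32913}{11} \approx -2992.1$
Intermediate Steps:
$C = 9$ ($C = \left(-3\right)^{2} = 9$)
$53 C \frac{44 + 25}{-32 + 21} = 53 \cdot 9 \frac{44 + 25}{-32 + 21} = 477 \frac{69}{-11} = 477 \cdot 69 \left(- \frac{1}{11}\right) = 477 \left(- \frac{69}{11}\right) = - \frac{32913}{11}$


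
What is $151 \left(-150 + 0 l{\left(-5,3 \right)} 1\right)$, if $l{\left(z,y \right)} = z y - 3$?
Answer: $-22650$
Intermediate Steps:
$l{\left(z,y \right)} = -3 + y z$ ($l{\left(z,y \right)} = y z - 3 = -3 + y z$)
$151 \left(-150 + 0 l{\left(-5,3 \right)} 1\right) = 151 \left(-150 + 0 \left(-3 + 3 \left(-5\right)\right) 1\right) = 151 \left(-150 + 0 \left(-3 - 15\right) 1\right) = 151 \left(-150 + 0 \left(-18\right) 1\right) = 151 \left(-150 + 0 \cdot 1\right) = 151 \left(-150 + 0\right) = 151 \left(-150\right) = -22650$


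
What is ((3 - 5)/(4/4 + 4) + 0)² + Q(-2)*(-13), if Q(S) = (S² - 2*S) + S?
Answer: -1946/25 ≈ -77.840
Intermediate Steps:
Q(S) = S² - S
((3 - 5)/(4/4 + 4) + 0)² + Q(-2)*(-13) = ((3 - 5)/(4/4 + 4) + 0)² - 2*(-1 - 2)*(-13) = (-2/(4*(¼) + 4) + 0)² - 2*(-3)*(-13) = (-2/(1 + 4) + 0)² + 6*(-13) = (-2/5 + 0)² - 78 = (-2*⅕ + 0)² - 78 = (-⅖ + 0)² - 78 = (-⅖)² - 78 = 4/25 - 78 = -1946/25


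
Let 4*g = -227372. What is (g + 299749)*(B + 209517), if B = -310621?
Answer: -24558768224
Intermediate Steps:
g = -56843 (g = (1/4)*(-227372) = -56843)
(g + 299749)*(B + 209517) = (-56843 + 299749)*(-310621 + 209517) = 242906*(-101104) = -24558768224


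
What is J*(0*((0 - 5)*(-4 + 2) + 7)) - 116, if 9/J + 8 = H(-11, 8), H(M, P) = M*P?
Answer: -116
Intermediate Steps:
J = -3/32 (J = 9/(-8 - 11*8) = 9/(-8 - 88) = 9/(-96) = 9*(-1/96) = -3/32 ≈ -0.093750)
J*(0*((0 - 5)*(-4 + 2) + 7)) - 116 = -0*((0 - 5)*(-4 + 2) + 7) - 116 = -0*(-5*(-2) + 7) - 116 = -0*(10 + 7) - 116 = -0*17 - 116 = -3/32*0 - 116 = 0 - 116 = -116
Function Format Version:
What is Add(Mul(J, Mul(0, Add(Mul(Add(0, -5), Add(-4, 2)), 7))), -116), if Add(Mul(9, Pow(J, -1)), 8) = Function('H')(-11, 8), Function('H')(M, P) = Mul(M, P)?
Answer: -116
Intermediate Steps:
J = Rational(-3, 32) (J = Mul(9, Pow(Add(-8, Mul(-11, 8)), -1)) = Mul(9, Pow(Add(-8, -88), -1)) = Mul(9, Pow(-96, -1)) = Mul(9, Rational(-1, 96)) = Rational(-3, 32) ≈ -0.093750)
Add(Mul(J, Mul(0, Add(Mul(Add(0, -5), Add(-4, 2)), 7))), -116) = Add(Mul(Rational(-3, 32), Mul(0, Add(Mul(Add(0, -5), Add(-4, 2)), 7))), -116) = Add(Mul(Rational(-3, 32), Mul(0, Add(Mul(-5, -2), 7))), -116) = Add(Mul(Rational(-3, 32), Mul(0, Add(10, 7))), -116) = Add(Mul(Rational(-3, 32), Mul(0, 17)), -116) = Add(Mul(Rational(-3, 32), 0), -116) = Add(0, -116) = -116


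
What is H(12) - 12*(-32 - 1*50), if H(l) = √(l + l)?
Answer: 984 + 2*√6 ≈ 988.90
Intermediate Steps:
H(l) = √2*√l (H(l) = √(2*l) = √2*√l)
H(12) - 12*(-32 - 1*50) = √2*√12 - 12*(-32 - 1*50) = √2*(2*√3) - 12*(-32 - 50) = 2*√6 - 12*(-82) = 2*√6 + 984 = 984 + 2*√6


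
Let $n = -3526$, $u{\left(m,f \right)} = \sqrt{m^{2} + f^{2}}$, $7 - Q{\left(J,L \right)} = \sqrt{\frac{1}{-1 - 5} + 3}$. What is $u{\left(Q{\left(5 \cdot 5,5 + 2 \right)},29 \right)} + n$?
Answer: $-3526 + \frac{\sqrt{32142 - 84 \sqrt{102}}}{6} \approx -3496.5$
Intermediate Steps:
$Q{\left(J,L \right)} = 7 - \frac{\sqrt{102}}{6}$ ($Q{\left(J,L \right)} = 7 - \sqrt{\frac{1}{-1 - 5} + 3} = 7 - \sqrt{\frac{1}{-6} + 3} = 7 - \sqrt{- \frac{1}{6} + 3} = 7 - \sqrt{\frac{17}{6}} = 7 - \frac{\sqrt{102}}{6}$)
$u{\left(m,f \right)} = \sqrt{f^{2} + m^{2}}$
$u{\left(Q{\left(5 \cdot 5,5 + 2 \right)},29 \right)} + n = \sqrt{29^{2} + \left(7 - \frac{\sqrt{102}}{6}\right)^{2}} - 3526 = \sqrt{841 + \left(7 - \frac{\sqrt{102}}{6}\right)^{2}} - 3526 = -3526 + \sqrt{841 + \left(7 - \frac{\sqrt{102}}{6}\right)^{2}}$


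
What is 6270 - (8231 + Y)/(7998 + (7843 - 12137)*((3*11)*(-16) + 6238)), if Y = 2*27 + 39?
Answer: 76841180332/12255371 ≈ 6270.0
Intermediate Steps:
Y = 93 (Y = 54 + 39 = 93)
6270 - (8231 + Y)/(7998 + (7843 - 12137)*((3*11)*(-16) + 6238)) = 6270 - (8231 + 93)/(7998 + (7843 - 12137)*((3*11)*(-16) + 6238)) = 6270 - 8324/(7998 - 4294*(33*(-16) + 6238)) = 6270 - 8324/(7998 - 4294*(-528 + 6238)) = 6270 - 8324/(7998 - 4294*5710) = 6270 - 8324/(7998 - 24518740) = 6270 - 8324/(-24510742) = 6270 - 8324*(-1)/24510742 = 6270 - 1*(-4162/12255371) = 6270 + 4162/12255371 = 76841180332/12255371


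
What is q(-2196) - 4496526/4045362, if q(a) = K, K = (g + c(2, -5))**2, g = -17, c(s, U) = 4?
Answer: 113194942/674227 ≈ 167.89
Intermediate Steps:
K = 169 (K = (-17 + 4)**2 = (-13)**2 = 169)
q(a) = 169
q(-2196) - 4496526/4045362 = 169 - 4496526/4045362 = 169 - 1*749421/674227 = 169 - 749421/674227 = 113194942/674227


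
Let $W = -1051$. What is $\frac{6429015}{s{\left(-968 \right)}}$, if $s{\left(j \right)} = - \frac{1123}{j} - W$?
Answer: $\frac{2074428840}{339497} \approx 6110.3$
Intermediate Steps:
$s{\left(j \right)} = 1051 - \frac{1123}{j}$ ($s{\left(j \right)} = - \frac{1123}{j} - -1051 = - \frac{1123}{j} + 1051 = 1051 - \frac{1123}{j}$)
$\frac{6429015}{s{\left(-968 \right)}} = \frac{6429015}{1051 - \frac{1123}{-968}} = \frac{6429015}{1051 - - \frac{1123}{968}} = \frac{6429015}{1051 + \frac{1123}{968}} = \frac{6429015}{\frac{1018491}{968}} = 6429015 \cdot \frac{968}{1018491} = \frac{2074428840}{339497}$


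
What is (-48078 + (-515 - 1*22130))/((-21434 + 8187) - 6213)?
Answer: 70723/19460 ≈ 3.6343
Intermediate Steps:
(-48078 + (-515 - 1*22130))/((-21434 + 8187) - 6213) = (-48078 + (-515 - 22130))/(-13247 - 6213) = (-48078 - 22645)/(-19460) = -70723*(-1/19460) = 70723/19460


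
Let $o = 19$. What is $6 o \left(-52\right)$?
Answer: $-5928$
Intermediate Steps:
$6 o \left(-52\right) = 6 \cdot 19 \left(-52\right) = 114 \left(-52\right) = -5928$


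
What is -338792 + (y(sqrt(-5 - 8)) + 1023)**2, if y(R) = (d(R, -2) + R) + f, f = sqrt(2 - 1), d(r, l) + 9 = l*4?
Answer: 675244 + 2014*I*sqrt(13) ≈ 6.7524e+5 + 7261.6*I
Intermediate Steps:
d(r, l) = -9 + 4*l (d(r, l) = -9 + l*4 = -9 + 4*l)
f = 1 (f = sqrt(1) = 1)
y(R) = -16 + R (y(R) = ((-9 + 4*(-2)) + R) + 1 = ((-9 - 8) + R) + 1 = (-17 + R) + 1 = -16 + R)
-338792 + (y(sqrt(-5 - 8)) + 1023)**2 = -338792 + ((-16 + sqrt(-5 - 8)) + 1023)**2 = -338792 + ((-16 + sqrt(-13)) + 1023)**2 = -338792 + ((-16 + I*sqrt(13)) + 1023)**2 = -338792 + (1007 + I*sqrt(13))**2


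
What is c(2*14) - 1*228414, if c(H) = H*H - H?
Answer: -227658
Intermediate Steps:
c(H) = H**2 - H
c(2*14) - 1*228414 = (2*14)*(-1 + 2*14) - 1*228414 = 28*(-1 + 28) - 228414 = 28*27 - 228414 = 756 - 228414 = -227658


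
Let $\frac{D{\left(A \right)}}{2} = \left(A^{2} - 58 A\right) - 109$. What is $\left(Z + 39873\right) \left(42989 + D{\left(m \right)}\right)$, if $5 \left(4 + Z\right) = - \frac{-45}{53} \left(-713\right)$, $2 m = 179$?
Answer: $\frac{101981389080}{53} \approx 1.9242 \cdot 10^{9}$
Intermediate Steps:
$m = \frac{179}{2}$ ($m = \frac{1}{2} \cdot 179 = \frac{179}{2} \approx 89.5$)
$D{\left(A \right)} = -218 - 116 A + 2 A^{2}$ ($D{\left(A \right)} = 2 \left(\left(A^{2} - 58 A\right) - 109\right) = 2 \left(-109 + A^{2} - 58 A\right) = -218 - 116 A + 2 A^{2}$)
$Z = - \frac{6629}{53}$ ($Z = -4 + \frac{- \frac{-45}{53} \left(-713\right)}{5} = -4 + \frac{\left(-1\right) \left(- \frac{45}{53}\right) \left(-713\right)}{5} = -4 + \frac{\frac{45}{53} \left(-713\right)}{5} = -4 + \frac{1}{5} \left(- \frac{32085}{53}\right) = -4 - \frac{6417}{53} = - \frac{6629}{53} \approx -125.08$)
$\left(Z + 39873\right) \left(42989 + D{\left(m \right)}\right) = \left(- \frac{6629}{53} + 39873\right) \left(42989 - \left(10600 - \frac{32041}{2}\right)\right) = \frac{2106640 \left(42989 - - \frac{10841}{2}\right)}{53} = \frac{2106640 \left(42989 + \frac{10841}{2}\right)}{53} = \frac{2106640}{53} \cdot \frac{96819}{2} = \frac{101981389080}{53}$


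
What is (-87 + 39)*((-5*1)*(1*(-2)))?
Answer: -480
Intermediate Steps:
(-87 + 39)*((-5*1)*(1*(-2))) = -(-240)*(-2) = -48*10 = -480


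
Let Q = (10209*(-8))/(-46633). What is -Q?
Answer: -81672/46633 ≈ -1.7514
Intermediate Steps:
Q = 81672/46633 (Q = -81672*(-1/46633) = 81672/46633 ≈ 1.7514)
-Q = -1*81672/46633 = -81672/46633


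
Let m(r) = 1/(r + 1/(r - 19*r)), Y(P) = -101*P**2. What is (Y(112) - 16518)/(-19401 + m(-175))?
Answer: 707507144038/10694784999 ≈ 66.154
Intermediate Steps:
m(r) = 1/(r - 1/(18*r)) (m(r) = 1/(r + 1/(-18*r)) = 1/(r - 1/(18*r)))
(Y(112) - 16518)/(-19401 + m(-175)) = (-101*112**2 - 16518)/(-19401 + 18*(-175)/(-1 + 18*(-175)**2)) = (-101*12544 - 16518)/(-19401 + 18*(-175)/(-1 + 18*30625)) = (-1266944 - 16518)/(-19401 + 18*(-175)/(-1 + 551250)) = -1283462/(-19401 + 18*(-175)/551249) = -1283462/(-19401 + 18*(-175)*(1/551249)) = -1283462/(-19401 - 3150/551249) = -1283462/(-10694784999/551249) = -1283462*(-551249/10694784999) = 707507144038/10694784999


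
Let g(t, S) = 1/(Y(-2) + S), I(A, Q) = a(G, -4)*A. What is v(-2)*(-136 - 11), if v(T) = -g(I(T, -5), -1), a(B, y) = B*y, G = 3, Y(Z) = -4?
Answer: -147/5 ≈ -29.400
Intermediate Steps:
I(A, Q) = -12*A (I(A, Q) = (3*(-4))*A = -12*A)
g(t, S) = 1/(-4 + S)
v(T) = 1/5 (v(T) = -1/(-4 - 1) = -1/(-5) = -1*(-1/5) = 1/5)
v(-2)*(-136 - 11) = (-136 - 11)/5 = (1/5)*(-147) = -147/5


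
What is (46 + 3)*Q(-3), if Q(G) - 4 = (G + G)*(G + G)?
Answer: 1960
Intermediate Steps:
Q(G) = 4 + 4*G**2 (Q(G) = 4 + (G + G)*(G + G) = 4 + (2*G)*(2*G) = 4 + 4*G**2)
(46 + 3)*Q(-3) = (46 + 3)*(4 + 4*(-3)**2) = 49*(4 + 4*9) = 49*(4 + 36) = 49*40 = 1960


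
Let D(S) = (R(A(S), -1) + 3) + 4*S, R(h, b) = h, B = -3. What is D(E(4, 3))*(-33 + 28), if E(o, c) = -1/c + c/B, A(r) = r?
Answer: 55/3 ≈ 18.333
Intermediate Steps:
E(o, c) = -1/c - c/3 (E(o, c) = -1/c + c/(-3) = -1/c + c*(-1/3) = -1/c - c/3)
D(S) = 3 + 5*S (D(S) = (S + 3) + 4*S = (3 + S) + 4*S = 3 + 5*S)
D(E(4, 3))*(-33 + 28) = (3 + 5*(-1/3 - 1/3*3))*(-33 + 28) = (3 + 5*(-1*1/3 - 1))*(-5) = (3 + 5*(-1/3 - 1))*(-5) = (3 + 5*(-4/3))*(-5) = (3 - 20/3)*(-5) = -11/3*(-5) = 55/3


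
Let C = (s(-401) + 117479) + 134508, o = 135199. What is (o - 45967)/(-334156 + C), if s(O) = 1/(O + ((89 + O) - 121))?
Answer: -74419488/68528947 ≈ -1.0860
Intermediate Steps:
s(O) = 1/(-32 + 2*O) (s(O) = 1/(O + (-32 + O)) = 1/(-32 + 2*O))
C = 210157157/834 (C = (1/(2*(-16 - 401)) + 117479) + 134508 = ((1/2)/(-417) + 117479) + 134508 = ((1/2)*(-1/417) + 117479) + 134508 = (-1/834 + 117479) + 134508 = 97977485/834 + 134508 = 210157157/834 ≈ 2.5199e+5)
(o - 45967)/(-334156 + C) = (135199 - 45967)/(-334156 + 210157157/834) = 89232/(-68528947/834) = 89232*(-834/68528947) = -74419488/68528947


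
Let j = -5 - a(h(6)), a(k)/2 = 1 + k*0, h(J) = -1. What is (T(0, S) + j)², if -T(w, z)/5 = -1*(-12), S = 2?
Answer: 4489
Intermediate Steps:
a(k) = 2 (a(k) = 2*(1 + k*0) = 2*(1 + 0) = 2*1 = 2)
T(w, z) = -60 (T(w, z) = -(-5)*(-12) = -5*12 = -60)
j = -7 (j = -5 - 1*2 = -5 - 2 = -7)
(T(0, S) + j)² = (-60 - 7)² = (-67)² = 4489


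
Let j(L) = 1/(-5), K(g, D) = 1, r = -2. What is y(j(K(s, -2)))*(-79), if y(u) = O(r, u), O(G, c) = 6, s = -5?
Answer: -474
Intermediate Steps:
j(L) = -⅕
y(u) = 6
y(j(K(s, -2)))*(-79) = 6*(-79) = -474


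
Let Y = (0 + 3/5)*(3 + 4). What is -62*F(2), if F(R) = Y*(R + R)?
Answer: -5208/5 ≈ -1041.6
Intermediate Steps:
Y = 21/5 (Y = (0 + 3*(⅕))*7 = (0 + ⅗)*7 = (⅗)*7 = 21/5 ≈ 4.2000)
F(R) = 42*R/5 (F(R) = 21*(R + R)/5 = 21*(2*R)/5 = 42*R/5)
-62*F(2) = -2604*2/5 = -62*84/5 = -5208/5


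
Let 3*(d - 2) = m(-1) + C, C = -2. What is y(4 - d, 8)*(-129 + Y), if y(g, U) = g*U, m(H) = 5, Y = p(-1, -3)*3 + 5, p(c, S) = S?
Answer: -1064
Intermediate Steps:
Y = -4 (Y = -3*3 + 5 = -9 + 5 = -4)
d = 3 (d = 2 + (5 - 2)/3 = 2 + (1/3)*3 = 2 + 1 = 3)
y(g, U) = U*g
y(4 - d, 8)*(-129 + Y) = (8*(4 - 1*3))*(-129 - 4) = (8*(4 - 3))*(-133) = (8*1)*(-133) = 8*(-133) = -1064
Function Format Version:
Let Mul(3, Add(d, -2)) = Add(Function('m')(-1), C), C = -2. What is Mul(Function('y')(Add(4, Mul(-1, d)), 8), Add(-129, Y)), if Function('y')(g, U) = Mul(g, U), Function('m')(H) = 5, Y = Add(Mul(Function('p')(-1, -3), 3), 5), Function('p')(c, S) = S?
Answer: -1064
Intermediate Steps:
Y = -4 (Y = Add(Mul(-3, 3), 5) = Add(-9, 5) = -4)
d = 3 (d = Add(2, Mul(Rational(1, 3), Add(5, -2))) = Add(2, Mul(Rational(1, 3), 3)) = Add(2, 1) = 3)
Function('y')(g, U) = Mul(U, g)
Mul(Function('y')(Add(4, Mul(-1, d)), 8), Add(-129, Y)) = Mul(Mul(8, Add(4, Mul(-1, 3))), Add(-129, -4)) = Mul(Mul(8, Add(4, -3)), -133) = Mul(Mul(8, 1), -133) = Mul(8, -133) = -1064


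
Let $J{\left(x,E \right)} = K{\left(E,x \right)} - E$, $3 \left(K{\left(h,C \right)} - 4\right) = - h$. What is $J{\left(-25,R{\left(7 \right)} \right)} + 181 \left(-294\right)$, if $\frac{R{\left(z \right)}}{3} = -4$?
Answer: $-53194$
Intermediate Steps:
$K{\left(h,C \right)} = 4 - \frac{h}{3}$ ($K{\left(h,C \right)} = 4 + \frac{\left(-1\right) h}{3} = 4 - \frac{h}{3}$)
$R{\left(z \right)} = -12$ ($R{\left(z \right)} = 3 \left(-4\right) = -12$)
$J{\left(x,E \right)} = 4 - \frac{4 E}{3}$ ($J{\left(x,E \right)} = \left(4 - \frac{E}{3}\right) - E = 4 - \frac{4 E}{3}$)
$J{\left(-25,R{\left(7 \right)} \right)} + 181 \left(-294\right) = \left(4 - -16\right) + 181 \left(-294\right) = \left(4 + 16\right) - 53214 = 20 - 53214 = -53194$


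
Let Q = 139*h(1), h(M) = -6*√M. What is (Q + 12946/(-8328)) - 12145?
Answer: -54051029/4164 ≈ -12981.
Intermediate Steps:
Q = -834 (Q = 139*(-6*√1) = 139*(-6*1) = 139*(-6) = -834)
(Q + 12946/(-8328)) - 12145 = (-834 + 12946/(-8328)) - 12145 = (-834 + 12946*(-1/8328)) - 12145 = (-834 - 6473/4164) - 12145 = -3479249/4164 - 12145 = -54051029/4164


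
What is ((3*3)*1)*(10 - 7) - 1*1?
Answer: 26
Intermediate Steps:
((3*3)*1)*(10 - 7) - 1*1 = (9*1)*3 - 1 = 9*3 - 1 = 27 - 1 = 26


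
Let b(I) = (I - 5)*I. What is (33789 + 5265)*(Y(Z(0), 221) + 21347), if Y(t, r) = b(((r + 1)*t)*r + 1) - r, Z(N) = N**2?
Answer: 824898588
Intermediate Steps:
b(I) = I*(-5 + I) (b(I) = (-5 + I)*I = I*(-5 + I))
Y(t, r) = -r + (1 + r*t*(1 + r))*(-4 + r*t*(1 + r)) (Y(t, r) = (((r + 1)*t)*r + 1)*(-5 + (((r + 1)*t)*r + 1)) - r = (((1 + r)*t)*r + 1)*(-5 + (((1 + r)*t)*r + 1)) - r = ((t*(1 + r))*r + 1)*(-5 + ((t*(1 + r))*r + 1)) - r = (r*t*(1 + r) + 1)*(-5 + (r*t*(1 + r) + 1)) - r = (1 + r*t*(1 + r))*(-5 + (1 + r*t*(1 + r))) - r = (1 + r*t*(1 + r))*(-4 + r*t*(1 + r)) - r = -r + (1 + r*t*(1 + r))*(-4 + r*t*(1 + r)))
(33789 + 5265)*(Y(Z(0), 221) + 21347) = (33789 + 5265)*((-1*221 + (1 + 221*0**2 + 0**2*221**2)*(-4 + 221*0**2 + 0**2*221**2)) + 21347) = 39054*((-221 + (1 + 221*0 + 0*48841)*(-4 + 221*0 + 0*48841)) + 21347) = 39054*((-221 + (1 + 0 + 0)*(-4 + 0 + 0)) + 21347) = 39054*((-221 + 1*(-4)) + 21347) = 39054*((-221 - 4) + 21347) = 39054*(-225 + 21347) = 39054*21122 = 824898588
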